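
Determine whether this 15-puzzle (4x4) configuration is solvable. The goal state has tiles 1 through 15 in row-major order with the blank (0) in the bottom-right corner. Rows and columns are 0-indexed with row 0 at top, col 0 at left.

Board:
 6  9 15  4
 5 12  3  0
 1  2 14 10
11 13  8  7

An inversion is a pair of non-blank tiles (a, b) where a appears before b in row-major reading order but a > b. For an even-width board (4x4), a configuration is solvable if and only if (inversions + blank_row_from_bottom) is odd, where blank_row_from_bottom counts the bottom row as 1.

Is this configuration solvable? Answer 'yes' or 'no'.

Inversions: 51
Blank is in row 1 (0-indexed from top), which is row 3 counting from the bottom (bottom = 1).
51 + 3 = 54, which is even, so the puzzle is not solvable.

Answer: no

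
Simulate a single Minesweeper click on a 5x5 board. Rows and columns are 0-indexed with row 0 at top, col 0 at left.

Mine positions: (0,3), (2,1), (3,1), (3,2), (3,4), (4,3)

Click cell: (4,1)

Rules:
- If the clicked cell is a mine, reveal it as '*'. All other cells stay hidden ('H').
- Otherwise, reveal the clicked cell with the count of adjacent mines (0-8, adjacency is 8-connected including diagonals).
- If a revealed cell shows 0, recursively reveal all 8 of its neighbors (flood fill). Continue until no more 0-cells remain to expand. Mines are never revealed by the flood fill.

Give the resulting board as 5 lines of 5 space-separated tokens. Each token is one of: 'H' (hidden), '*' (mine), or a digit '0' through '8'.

H H H H H
H H H H H
H H H H H
H H H H H
H 2 H H H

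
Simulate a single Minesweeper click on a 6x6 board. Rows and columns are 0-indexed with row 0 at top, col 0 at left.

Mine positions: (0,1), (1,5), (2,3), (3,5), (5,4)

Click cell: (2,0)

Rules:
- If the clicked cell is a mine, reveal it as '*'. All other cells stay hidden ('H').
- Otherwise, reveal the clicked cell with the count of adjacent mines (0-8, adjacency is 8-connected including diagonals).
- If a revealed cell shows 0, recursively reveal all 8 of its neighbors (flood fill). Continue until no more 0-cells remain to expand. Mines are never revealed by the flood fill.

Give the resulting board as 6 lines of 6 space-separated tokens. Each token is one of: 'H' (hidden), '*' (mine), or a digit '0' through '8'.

H H H H H H
1 1 2 H H H
0 0 1 H H H
0 0 1 1 H H
0 0 0 1 H H
0 0 0 1 H H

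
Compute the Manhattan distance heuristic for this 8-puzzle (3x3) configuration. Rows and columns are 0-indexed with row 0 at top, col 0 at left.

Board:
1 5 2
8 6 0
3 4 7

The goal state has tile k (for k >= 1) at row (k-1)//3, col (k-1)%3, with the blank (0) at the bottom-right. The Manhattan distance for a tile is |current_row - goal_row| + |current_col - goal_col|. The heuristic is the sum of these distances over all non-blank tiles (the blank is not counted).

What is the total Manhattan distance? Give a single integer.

Answer: 13

Derivation:
Tile 1: (0,0)->(0,0) = 0
Tile 5: (0,1)->(1,1) = 1
Tile 2: (0,2)->(0,1) = 1
Tile 8: (1,0)->(2,1) = 2
Tile 6: (1,1)->(1,2) = 1
Tile 3: (2,0)->(0,2) = 4
Tile 4: (2,1)->(1,0) = 2
Tile 7: (2,2)->(2,0) = 2
Sum: 0 + 1 + 1 + 2 + 1 + 4 + 2 + 2 = 13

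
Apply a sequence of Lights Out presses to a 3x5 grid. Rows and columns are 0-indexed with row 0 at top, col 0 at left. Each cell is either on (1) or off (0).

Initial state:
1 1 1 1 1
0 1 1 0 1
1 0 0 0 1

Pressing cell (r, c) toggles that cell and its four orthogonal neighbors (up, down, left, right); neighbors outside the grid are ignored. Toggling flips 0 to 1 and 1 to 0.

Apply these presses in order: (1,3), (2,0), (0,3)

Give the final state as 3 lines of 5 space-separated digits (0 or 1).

Answer: 1 1 0 1 0
1 1 0 0 0
0 1 0 1 1

Derivation:
After press 1 at (1,3):
1 1 1 0 1
0 1 0 1 0
1 0 0 1 1

After press 2 at (2,0):
1 1 1 0 1
1 1 0 1 0
0 1 0 1 1

After press 3 at (0,3):
1 1 0 1 0
1 1 0 0 0
0 1 0 1 1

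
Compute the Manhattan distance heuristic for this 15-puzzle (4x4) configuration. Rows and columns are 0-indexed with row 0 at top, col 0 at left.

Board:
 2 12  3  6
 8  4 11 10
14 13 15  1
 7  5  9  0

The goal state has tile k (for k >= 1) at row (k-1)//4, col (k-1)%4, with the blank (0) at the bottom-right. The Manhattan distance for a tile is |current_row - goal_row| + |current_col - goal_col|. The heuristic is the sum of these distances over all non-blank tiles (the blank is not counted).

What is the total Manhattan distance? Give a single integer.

Answer: 38

Derivation:
Tile 2: (0,0)->(0,1) = 1
Tile 12: (0,1)->(2,3) = 4
Tile 3: (0,2)->(0,2) = 0
Tile 6: (0,3)->(1,1) = 3
Tile 8: (1,0)->(1,3) = 3
Tile 4: (1,1)->(0,3) = 3
Tile 11: (1,2)->(2,2) = 1
Tile 10: (1,3)->(2,1) = 3
Tile 14: (2,0)->(3,1) = 2
Tile 13: (2,1)->(3,0) = 2
Tile 15: (2,2)->(3,2) = 1
Tile 1: (2,3)->(0,0) = 5
Tile 7: (3,0)->(1,2) = 4
Tile 5: (3,1)->(1,0) = 3
Tile 9: (3,2)->(2,0) = 3
Sum: 1 + 4 + 0 + 3 + 3 + 3 + 1 + 3 + 2 + 2 + 1 + 5 + 4 + 3 + 3 = 38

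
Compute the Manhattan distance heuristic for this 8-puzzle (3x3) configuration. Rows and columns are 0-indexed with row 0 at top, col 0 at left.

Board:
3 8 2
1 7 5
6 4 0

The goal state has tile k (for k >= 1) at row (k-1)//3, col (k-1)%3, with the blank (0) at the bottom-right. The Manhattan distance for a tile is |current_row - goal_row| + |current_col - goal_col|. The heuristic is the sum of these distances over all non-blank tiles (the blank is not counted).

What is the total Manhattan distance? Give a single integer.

Answer: 14

Derivation:
Tile 3: (0,0)->(0,2) = 2
Tile 8: (0,1)->(2,1) = 2
Tile 2: (0,2)->(0,1) = 1
Tile 1: (1,0)->(0,0) = 1
Tile 7: (1,1)->(2,0) = 2
Tile 5: (1,2)->(1,1) = 1
Tile 6: (2,0)->(1,2) = 3
Tile 4: (2,1)->(1,0) = 2
Sum: 2 + 2 + 1 + 1 + 2 + 1 + 3 + 2 = 14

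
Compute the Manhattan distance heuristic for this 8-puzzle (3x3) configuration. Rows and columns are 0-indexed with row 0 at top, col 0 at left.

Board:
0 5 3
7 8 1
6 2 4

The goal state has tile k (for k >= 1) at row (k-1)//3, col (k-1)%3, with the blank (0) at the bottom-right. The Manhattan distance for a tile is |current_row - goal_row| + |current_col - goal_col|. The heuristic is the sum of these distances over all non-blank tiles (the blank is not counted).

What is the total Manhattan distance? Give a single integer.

Tile 5: at (0,1), goal (1,1), distance |0-1|+|1-1| = 1
Tile 3: at (0,2), goal (0,2), distance |0-0|+|2-2| = 0
Tile 7: at (1,0), goal (2,0), distance |1-2|+|0-0| = 1
Tile 8: at (1,1), goal (2,1), distance |1-2|+|1-1| = 1
Tile 1: at (1,2), goal (0,0), distance |1-0|+|2-0| = 3
Tile 6: at (2,0), goal (1,2), distance |2-1|+|0-2| = 3
Tile 2: at (2,1), goal (0,1), distance |2-0|+|1-1| = 2
Tile 4: at (2,2), goal (1,0), distance |2-1|+|2-0| = 3
Sum: 1 + 0 + 1 + 1 + 3 + 3 + 2 + 3 = 14

Answer: 14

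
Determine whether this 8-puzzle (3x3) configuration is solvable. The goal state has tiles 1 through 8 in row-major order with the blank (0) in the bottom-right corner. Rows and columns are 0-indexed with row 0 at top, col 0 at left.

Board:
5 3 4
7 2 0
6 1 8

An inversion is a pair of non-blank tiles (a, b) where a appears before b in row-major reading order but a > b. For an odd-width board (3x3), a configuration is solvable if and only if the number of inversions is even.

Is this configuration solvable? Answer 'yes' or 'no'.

Answer: no

Derivation:
Inversions (pairs i<j in row-major order where tile[i] > tile[j] > 0): 13
13 is odd, so the puzzle is not solvable.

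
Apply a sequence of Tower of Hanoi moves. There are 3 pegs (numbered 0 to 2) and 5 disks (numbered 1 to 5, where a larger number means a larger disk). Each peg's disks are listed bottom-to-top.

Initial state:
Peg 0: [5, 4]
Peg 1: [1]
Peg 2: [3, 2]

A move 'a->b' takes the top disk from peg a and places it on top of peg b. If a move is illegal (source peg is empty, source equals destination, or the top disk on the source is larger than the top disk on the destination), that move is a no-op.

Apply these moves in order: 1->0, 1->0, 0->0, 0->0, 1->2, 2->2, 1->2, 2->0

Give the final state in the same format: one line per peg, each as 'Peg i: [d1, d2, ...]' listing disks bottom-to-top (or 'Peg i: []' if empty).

After move 1 (1->0):
Peg 0: [5, 4, 1]
Peg 1: []
Peg 2: [3, 2]

After move 2 (1->0):
Peg 0: [5, 4, 1]
Peg 1: []
Peg 2: [3, 2]

After move 3 (0->0):
Peg 0: [5, 4, 1]
Peg 1: []
Peg 2: [3, 2]

After move 4 (0->0):
Peg 0: [5, 4, 1]
Peg 1: []
Peg 2: [3, 2]

After move 5 (1->2):
Peg 0: [5, 4, 1]
Peg 1: []
Peg 2: [3, 2]

After move 6 (2->2):
Peg 0: [5, 4, 1]
Peg 1: []
Peg 2: [3, 2]

After move 7 (1->2):
Peg 0: [5, 4, 1]
Peg 1: []
Peg 2: [3, 2]

After move 8 (2->0):
Peg 0: [5, 4, 1]
Peg 1: []
Peg 2: [3, 2]

Answer: Peg 0: [5, 4, 1]
Peg 1: []
Peg 2: [3, 2]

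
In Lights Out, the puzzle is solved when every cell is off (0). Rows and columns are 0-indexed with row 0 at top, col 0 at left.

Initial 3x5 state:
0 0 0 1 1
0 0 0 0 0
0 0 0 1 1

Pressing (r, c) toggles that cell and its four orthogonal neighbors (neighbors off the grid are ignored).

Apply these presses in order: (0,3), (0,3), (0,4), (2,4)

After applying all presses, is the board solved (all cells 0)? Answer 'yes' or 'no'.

After press 1 at (0,3):
0 0 1 0 0
0 0 0 1 0
0 0 0 1 1

After press 2 at (0,3):
0 0 0 1 1
0 0 0 0 0
0 0 0 1 1

After press 3 at (0,4):
0 0 0 0 0
0 0 0 0 1
0 0 0 1 1

After press 4 at (2,4):
0 0 0 0 0
0 0 0 0 0
0 0 0 0 0

Lights still on: 0

Answer: yes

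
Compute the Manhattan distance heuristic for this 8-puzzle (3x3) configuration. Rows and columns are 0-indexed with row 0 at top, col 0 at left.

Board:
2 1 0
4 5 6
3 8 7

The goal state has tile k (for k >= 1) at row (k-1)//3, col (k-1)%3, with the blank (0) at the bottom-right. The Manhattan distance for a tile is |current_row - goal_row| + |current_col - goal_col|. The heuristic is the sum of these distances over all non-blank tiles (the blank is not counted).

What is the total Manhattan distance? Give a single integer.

Tile 2: (0,0)->(0,1) = 1
Tile 1: (0,1)->(0,0) = 1
Tile 4: (1,0)->(1,0) = 0
Tile 5: (1,1)->(1,1) = 0
Tile 6: (1,2)->(1,2) = 0
Tile 3: (2,0)->(0,2) = 4
Tile 8: (2,1)->(2,1) = 0
Tile 7: (2,2)->(2,0) = 2
Sum: 1 + 1 + 0 + 0 + 0 + 4 + 0 + 2 = 8

Answer: 8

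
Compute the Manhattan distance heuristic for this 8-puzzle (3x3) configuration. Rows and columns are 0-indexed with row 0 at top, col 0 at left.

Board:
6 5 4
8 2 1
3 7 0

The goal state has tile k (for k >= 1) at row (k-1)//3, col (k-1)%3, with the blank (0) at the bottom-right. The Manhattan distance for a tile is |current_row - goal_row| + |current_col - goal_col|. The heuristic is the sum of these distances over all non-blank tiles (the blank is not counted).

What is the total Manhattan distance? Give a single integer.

Tile 6: at (0,0), goal (1,2), distance |0-1|+|0-2| = 3
Tile 5: at (0,1), goal (1,1), distance |0-1|+|1-1| = 1
Tile 4: at (0,2), goal (1,0), distance |0-1|+|2-0| = 3
Tile 8: at (1,0), goal (2,1), distance |1-2|+|0-1| = 2
Tile 2: at (1,1), goal (0,1), distance |1-0|+|1-1| = 1
Tile 1: at (1,2), goal (0,0), distance |1-0|+|2-0| = 3
Tile 3: at (2,0), goal (0,2), distance |2-0|+|0-2| = 4
Tile 7: at (2,1), goal (2,0), distance |2-2|+|1-0| = 1
Sum: 3 + 1 + 3 + 2 + 1 + 3 + 4 + 1 = 18

Answer: 18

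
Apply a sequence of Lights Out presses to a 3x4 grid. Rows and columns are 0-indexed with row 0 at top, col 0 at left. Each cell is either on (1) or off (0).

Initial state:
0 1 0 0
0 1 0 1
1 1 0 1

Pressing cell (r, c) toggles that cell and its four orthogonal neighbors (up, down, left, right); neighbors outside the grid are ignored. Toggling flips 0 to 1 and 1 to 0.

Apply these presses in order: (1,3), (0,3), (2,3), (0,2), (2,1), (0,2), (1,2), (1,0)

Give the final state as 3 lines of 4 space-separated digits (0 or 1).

After press 1 at (1,3):
0 1 0 1
0 1 1 0
1 1 0 0

After press 2 at (0,3):
0 1 1 0
0 1 1 1
1 1 0 0

After press 3 at (2,3):
0 1 1 0
0 1 1 0
1 1 1 1

After press 4 at (0,2):
0 0 0 1
0 1 0 0
1 1 1 1

After press 5 at (2,1):
0 0 0 1
0 0 0 0
0 0 0 1

After press 6 at (0,2):
0 1 1 0
0 0 1 0
0 0 0 1

After press 7 at (1,2):
0 1 0 0
0 1 0 1
0 0 1 1

After press 8 at (1,0):
1 1 0 0
1 0 0 1
1 0 1 1

Answer: 1 1 0 0
1 0 0 1
1 0 1 1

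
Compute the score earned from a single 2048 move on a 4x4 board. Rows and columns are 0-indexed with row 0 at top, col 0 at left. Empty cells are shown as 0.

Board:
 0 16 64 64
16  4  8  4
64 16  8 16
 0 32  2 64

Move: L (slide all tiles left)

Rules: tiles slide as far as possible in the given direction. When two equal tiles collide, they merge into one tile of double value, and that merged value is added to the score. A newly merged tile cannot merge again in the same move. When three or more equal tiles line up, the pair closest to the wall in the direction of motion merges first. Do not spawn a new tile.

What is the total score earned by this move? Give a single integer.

Answer: 128

Derivation:
Slide left:
row 0: [0, 16, 64, 64] -> [16, 128, 0, 0]  score +128 (running 128)
row 1: [16, 4, 8, 4] -> [16, 4, 8, 4]  score +0 (running 128)
row 2: [64, 16, 8, 16] -> [64, 16, 8, 16]  score +0 (running 128)
row 3: [0, 32, 2, 64] -> [32, 2, 64, 0]  score +0 (running 128)
Board after move:
 16 128   0   0
 16   4   8   4
 64  16   8  16
 32   2  64   0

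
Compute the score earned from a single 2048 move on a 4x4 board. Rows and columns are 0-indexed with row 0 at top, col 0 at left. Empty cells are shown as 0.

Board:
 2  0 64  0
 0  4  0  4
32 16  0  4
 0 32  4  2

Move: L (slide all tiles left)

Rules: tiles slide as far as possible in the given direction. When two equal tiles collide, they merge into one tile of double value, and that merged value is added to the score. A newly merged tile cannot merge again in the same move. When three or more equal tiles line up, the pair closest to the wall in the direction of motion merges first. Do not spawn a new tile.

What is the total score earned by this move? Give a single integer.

Slide left:
row 0: [2, 0, 64, 0] -> [2, 64, 0, 0]  score +0 (running 0)
row 1: [0, 4, 0, 4] -> [8, 0, 0, 0]  score +8 (running 8)
row 2: [32, 16, 0, 4] -> [32, 16, 4, 0]  score +0 (running 8)
row 3: [0, 32, 4, 2] -> [32, 4, 2, 0]  score +0 (running 8)
Board after move:
 2 64  0  0
 8  0  0  0
32 16  4  0
32  4  2  0

Answer: 8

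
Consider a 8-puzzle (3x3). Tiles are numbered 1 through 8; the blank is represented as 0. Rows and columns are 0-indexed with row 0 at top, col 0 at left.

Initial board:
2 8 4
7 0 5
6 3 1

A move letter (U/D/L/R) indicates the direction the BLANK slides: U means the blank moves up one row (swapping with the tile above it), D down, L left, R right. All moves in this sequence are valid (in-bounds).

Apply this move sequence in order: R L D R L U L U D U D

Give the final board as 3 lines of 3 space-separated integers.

After move 1 (R):
2 8 4
7 5 0
6 3 1

After move 2 (L):
2 8 4
7 0 5
6 3 1

After move 3 (D):
2 8 4
7 3 5
6 0 1

After move 4 (R):
2 8 4
7 3 5
6 1 0

After move 5 (L):
2 8 4
7 3 5
6 0 1

After move 6 (U):
2 8 4
7 0 5
6 3 1

After move 7 (L):
2 8 4
0 7 5
6 3 1

After move 8 (U):
0 8 4
2 7 5
6 3 1

After move 9 (D):
2 8 4
0 7 5
6 3 1

After move 10 (U):
0 8 4
2 7 5
6 3 1

After move 11 (D):
2 8 4
0 7 5
6 3 1

Answer: 2 8 4
0 7 5
6 3 1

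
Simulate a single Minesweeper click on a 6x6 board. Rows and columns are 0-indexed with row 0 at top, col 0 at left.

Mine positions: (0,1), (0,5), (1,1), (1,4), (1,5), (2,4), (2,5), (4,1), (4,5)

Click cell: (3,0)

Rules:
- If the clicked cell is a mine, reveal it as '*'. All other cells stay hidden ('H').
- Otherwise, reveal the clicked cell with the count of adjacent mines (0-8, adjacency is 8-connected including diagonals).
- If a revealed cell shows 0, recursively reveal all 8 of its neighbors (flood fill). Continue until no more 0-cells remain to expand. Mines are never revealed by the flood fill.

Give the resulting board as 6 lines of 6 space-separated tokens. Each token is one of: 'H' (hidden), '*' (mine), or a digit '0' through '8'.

H H H H H H
H H H H H H
H H H H H H
1 H H H H H
H H H H H H
H H H H H H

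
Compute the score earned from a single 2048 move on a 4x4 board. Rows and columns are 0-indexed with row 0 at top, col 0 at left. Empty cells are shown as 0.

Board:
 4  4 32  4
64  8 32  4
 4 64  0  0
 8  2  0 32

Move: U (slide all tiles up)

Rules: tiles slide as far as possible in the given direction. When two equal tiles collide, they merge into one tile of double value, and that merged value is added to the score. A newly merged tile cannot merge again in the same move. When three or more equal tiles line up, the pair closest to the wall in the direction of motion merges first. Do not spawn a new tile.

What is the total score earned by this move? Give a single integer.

Answer: 72

Derivation:
Slide up:
col 0: [4, 64, 4, 8] -> [4, 64, 4, 8]  score +0 (running 0)
col 1: [4, 8, 64, 2] -> [4, 8, 64, 2]  score +0 (running 0)
col 2: [32, 32, 0, 0] -> [64, 0, 0, 0]  score +64 (running 64)
col 3: [4, 4, 0, 32] -> [8, 32, 0, 0]  score +8 (running 72)
Board after move:
 4  4 64  8
64  8  0 32
 4 64  0  0
 8  2  0  0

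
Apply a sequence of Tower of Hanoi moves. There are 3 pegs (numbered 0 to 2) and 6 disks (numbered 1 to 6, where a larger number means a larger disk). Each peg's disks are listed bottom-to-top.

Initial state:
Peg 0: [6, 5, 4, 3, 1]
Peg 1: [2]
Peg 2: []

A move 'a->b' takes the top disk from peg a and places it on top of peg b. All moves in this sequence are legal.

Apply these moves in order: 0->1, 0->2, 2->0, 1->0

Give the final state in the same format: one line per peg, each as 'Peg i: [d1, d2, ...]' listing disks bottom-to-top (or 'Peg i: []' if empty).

After move 1 (0->1):
Peg 0: [6, 5, 4, 3]
Peg 1: [2, 1]
Peg 2: []

After move 2 (0->2):
Peg 0: [6, 5, 4]
Peg 1: [2, 1]
Peg 2: [3]

After move 3 (2->0):
Peg 0: [6, 5, 4, 3]
Peg 1: [2, 1]
Peg 2: []

After move 4 (1->0):
Peg 0: [6, 5, 4, 3, 1]
Peg 1: [2]
Peg 2: []

Answer: Peg 0: [6, 5, 4, 3, 1]
Peg 1: [2]
Peg 2: []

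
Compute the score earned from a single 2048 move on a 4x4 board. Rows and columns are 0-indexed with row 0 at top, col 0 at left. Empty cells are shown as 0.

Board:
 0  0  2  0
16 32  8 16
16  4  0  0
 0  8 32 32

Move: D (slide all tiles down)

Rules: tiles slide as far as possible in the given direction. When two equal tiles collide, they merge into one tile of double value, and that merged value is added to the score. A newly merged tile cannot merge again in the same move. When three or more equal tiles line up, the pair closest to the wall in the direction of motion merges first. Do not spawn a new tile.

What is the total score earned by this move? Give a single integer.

Answer: 32

Derivation:
Slide down:
col 0: [0, 16, 16, 0] -> [0, 0, 0, 32]  score +32 (running 32)
col 1: [0, 32, 4, 8] -> [0, 32, 4, 8]  score +0 (running 32)
col 2: [2, 8, 0, 32] -> [0, 2, 8, 32]  score +0 (running 32)
col 3: [0, 16, 0, 32] -> [0, 0, 16, 32]  score +0 (running 32)
Board after move:
 0  0  0  0
 0 32  2  0
 0  4  8 16
32  8 32 32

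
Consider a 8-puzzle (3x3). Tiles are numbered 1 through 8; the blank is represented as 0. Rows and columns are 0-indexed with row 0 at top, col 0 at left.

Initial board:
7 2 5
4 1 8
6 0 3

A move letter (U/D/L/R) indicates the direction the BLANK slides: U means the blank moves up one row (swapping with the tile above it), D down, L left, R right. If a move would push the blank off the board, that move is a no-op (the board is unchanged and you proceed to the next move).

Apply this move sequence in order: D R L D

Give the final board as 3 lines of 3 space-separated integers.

After move 1 (D):
7 2 5
4 1 8
6 0 3

After move 2 (R):
7 2 5
4 1 8
6 3 0

After move 3 (L):
7 2 5
4 1 8
6 0 3

After move 4 (D):
7 2 5
4 1 8
6 0 3

Answer: 7 2 5
4 1 8
6 0 3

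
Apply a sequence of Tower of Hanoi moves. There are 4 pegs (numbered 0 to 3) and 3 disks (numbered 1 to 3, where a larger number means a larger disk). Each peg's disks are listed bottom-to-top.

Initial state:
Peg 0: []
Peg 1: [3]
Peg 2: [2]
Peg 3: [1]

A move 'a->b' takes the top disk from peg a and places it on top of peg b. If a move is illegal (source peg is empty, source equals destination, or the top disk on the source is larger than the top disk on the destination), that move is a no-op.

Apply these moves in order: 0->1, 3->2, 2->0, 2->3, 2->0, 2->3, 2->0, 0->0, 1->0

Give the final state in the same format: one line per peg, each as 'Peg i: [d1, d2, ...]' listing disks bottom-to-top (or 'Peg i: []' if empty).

After move 1 (0->1):
Peg 0: []
Peg 1: [3]
Peg 2: [2]
Peg 3: [1]

After move 2 (3->2):
Peg 0: []
Peg 1: [3]
Peg 2: [2, 1]
Peg 3: []

After move 3 (2->0):
Peg 0: [1]
Peg 1: [3]
Peg 2: [2]
Peg 3: []

After move 4 (2->3):
Peg 0: [1]
Peg 1: [3]
Peg 2: []
Peg 3: [2]

After move 5 (2->0):
Peg 0: [1]
Peg 1: [3]
Peg 2: []
Peg 3: [2]

After move 6 (2->3):
Peg 0: [1]
Peg 1: [3]
Peg 2: []
Peg 3: [2]

After move 7 (2->0):
Peg 0: [1]
Peg 1: [3]
Peg 2: []
Peg 3: [2]

After move 8 (0->0):
Peg 0: [1]
Peg 1: [3]
Peg 2: []
Peg 3: [2]

After move 9 (1->0):
Peg 0: [1]
Peg 1: [3]
Peg 2: []
Peg 3: [2]

Answer: Peg 0: [1]
Peg 1: [3]
Peg 2: []
Peg 3: [2]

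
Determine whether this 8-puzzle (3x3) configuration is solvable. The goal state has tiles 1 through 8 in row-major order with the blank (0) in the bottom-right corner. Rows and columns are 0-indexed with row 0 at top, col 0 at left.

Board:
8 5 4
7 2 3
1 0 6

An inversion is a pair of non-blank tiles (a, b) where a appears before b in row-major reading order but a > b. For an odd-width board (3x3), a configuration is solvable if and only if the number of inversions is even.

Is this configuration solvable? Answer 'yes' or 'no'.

Inversions (pairs i<j in row-major order where tile[i] > tile[j] > 0): 20
20 is even, so the puzzle is solvable.

Answer: yes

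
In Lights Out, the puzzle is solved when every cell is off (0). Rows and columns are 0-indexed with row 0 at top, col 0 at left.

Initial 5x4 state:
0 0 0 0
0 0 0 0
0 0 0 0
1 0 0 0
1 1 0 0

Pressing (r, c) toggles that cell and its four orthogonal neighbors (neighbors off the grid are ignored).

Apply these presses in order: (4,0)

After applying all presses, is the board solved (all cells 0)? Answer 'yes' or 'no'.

Answer: yes

Derivation:
After press 1 at (4,0):
0 0 0 0
0 0 0 0
0 0 0 0
0 0 0 0
0 0 0 0

Lights still on: 0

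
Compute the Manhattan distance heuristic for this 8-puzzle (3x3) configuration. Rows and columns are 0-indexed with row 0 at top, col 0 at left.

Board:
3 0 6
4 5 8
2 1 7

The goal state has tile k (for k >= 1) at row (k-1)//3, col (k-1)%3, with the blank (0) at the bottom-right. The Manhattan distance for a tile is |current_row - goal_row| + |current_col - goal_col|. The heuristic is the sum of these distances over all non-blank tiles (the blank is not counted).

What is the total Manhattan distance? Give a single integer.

Answer: 13

Derivation:
Tile 3: (0,0)->(0,2) = 2
Tile 6: (0,2)->(1,2) = 1
Tile 4: (1,0)->(1,0) = 0
Tile 5: (1,1)->(1,1) = 0
Tile 8: (1,2)->(2,1) = 2
Tile 2: (2,0)->(0,1) = 3
Tile 1: (2,1)->(0,0) = 3
Tile 7: (2,2)->(2,0) = 2
Sum: 2 + 1 + 0 + 0 + 2 + 3 + 3 + 2 = 13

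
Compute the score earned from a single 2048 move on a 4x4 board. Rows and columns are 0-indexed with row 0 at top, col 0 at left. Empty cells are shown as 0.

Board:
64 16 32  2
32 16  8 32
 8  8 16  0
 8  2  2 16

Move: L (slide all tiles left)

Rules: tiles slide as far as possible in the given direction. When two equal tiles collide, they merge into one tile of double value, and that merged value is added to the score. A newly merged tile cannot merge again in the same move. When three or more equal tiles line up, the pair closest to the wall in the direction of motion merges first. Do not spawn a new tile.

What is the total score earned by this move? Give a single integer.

Answer: 20

Derivation:
Slide left:
row 0: [64, 16, 32, 2] -> [64, 16, 32, 2]  score +0 (running 0)
row 1: [32, 16, 8, 32] -> [32, 16, 8, 32]  score +0 (running 0)
row 2: [8, 8, 16, 0] -> [16, 16, 0, 0]  score +16 (running 16)
row 3: [8, 2, 2, 16] -> [8, 4, 16, 0]  score +4 (running 20)
Board after move:
64 16 32  2
32 16  8 32
16 16  0  0
 8  4 16  0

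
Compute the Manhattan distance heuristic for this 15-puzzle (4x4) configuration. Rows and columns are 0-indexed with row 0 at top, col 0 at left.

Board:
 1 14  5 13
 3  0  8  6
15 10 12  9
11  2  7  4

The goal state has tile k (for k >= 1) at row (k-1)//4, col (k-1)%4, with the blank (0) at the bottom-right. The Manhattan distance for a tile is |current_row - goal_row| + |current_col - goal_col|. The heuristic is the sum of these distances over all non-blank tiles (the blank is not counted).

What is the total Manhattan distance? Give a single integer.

Tile 1: at (0,0), goal (0,0), distance |0-0|+|0-0| = 0
Tile 14: at (0,1), goal (3,1), distance |0-3|+|1-1| = 3
Tile 5: at (0,2), goal (1,0), distance |0-1|+|2-0| = 3
Tile 13: at (0,3), goal (3,0), distance |0-3|+|3-0| = 6
Tile 3: at (1,0), goal (0,2), distance |1-0|+|0-2| = 3
Tile 8: at (1,2), goal (1,3), distance |1-1|+|2-3| = 1
Tile 6: at (1,3), goal (1,1), distance |1-1|+|3-1| = 2
Tile 15: at (2,0), goal (3,2), distance |2-3|+|0-2| = 3
Tile 10: at (2,1), goal (2,1), distance |2-2|+|1-1| = 0
Tile 12: at (2,2), goal (2,3), distance |2-2|+|2-3| = 1
Tile 9: at (2,3), goal (2,0), distance |2-2|+|3-0| = 3
Tile 11: at (3,0), goal (2,2), distance |3-2|+|0-2| = 3
Tile 2: at (3,1), goal (0,1), distance |3-0|+|1-1| = 3
Tile 7: at (3,2), goal (1,2), distance |3-1|+|2-2| = 2
Tile 4: at (3,3), goal (0,3), distance |3-0|+|3-3| = 3
Sum: 0 + 3 + 3 + 6 + 3 + 1 + 2 + 3 + 0 + 1 + 3 + 3 + 3 + 2 + 3 = 36

Answer: 36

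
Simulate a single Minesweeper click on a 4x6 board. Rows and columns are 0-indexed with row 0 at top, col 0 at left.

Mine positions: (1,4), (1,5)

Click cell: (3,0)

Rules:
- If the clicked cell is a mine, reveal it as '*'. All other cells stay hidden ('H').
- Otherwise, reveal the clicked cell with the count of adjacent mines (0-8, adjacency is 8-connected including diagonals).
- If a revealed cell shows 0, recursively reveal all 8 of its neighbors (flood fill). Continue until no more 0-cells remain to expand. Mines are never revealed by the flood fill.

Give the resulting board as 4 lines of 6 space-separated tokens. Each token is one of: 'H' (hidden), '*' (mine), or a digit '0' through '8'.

0 0 0 1 H H
0 0 0 1 H H
0 0 0 1 2 2
0 0 0 0 0 0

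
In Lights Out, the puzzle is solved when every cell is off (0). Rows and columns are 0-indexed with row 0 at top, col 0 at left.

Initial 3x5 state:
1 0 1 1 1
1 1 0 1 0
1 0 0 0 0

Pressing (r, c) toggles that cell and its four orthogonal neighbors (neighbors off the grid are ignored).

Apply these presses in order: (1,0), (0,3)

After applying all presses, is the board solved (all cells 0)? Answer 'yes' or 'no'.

Answer: yes

Derivation:
After press 1 at (1,0):
0 0 1 1 1
0 0 0 1 0
0 0 0 0 0

After press 2 at (0,3):
0 0 0 0 0
0 0 0 0 0
0 0 0 0 0

Lights still on: 0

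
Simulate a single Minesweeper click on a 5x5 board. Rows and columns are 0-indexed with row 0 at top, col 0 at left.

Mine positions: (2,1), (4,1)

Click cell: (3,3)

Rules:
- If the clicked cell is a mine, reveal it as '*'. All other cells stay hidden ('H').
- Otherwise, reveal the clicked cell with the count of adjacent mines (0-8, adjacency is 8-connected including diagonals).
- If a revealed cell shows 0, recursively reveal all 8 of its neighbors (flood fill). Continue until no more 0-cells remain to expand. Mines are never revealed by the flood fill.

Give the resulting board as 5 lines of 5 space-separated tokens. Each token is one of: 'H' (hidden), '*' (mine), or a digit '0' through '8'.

0 0 0 0 0
1 1 1 0 0
H H 1 0 0
H H 2 0 0
H H 1 0 0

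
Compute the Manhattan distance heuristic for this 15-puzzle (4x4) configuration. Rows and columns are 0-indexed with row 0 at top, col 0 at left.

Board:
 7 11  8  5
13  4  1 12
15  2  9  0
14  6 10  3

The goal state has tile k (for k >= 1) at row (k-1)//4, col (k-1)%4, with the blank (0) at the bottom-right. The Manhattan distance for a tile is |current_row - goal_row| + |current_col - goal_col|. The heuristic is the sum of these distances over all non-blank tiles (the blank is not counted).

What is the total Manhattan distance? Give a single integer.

Tile 7: at (0,0), goal (1,2), distance |0-1|+|0-2| = 3
Tile 11: at (0,1), goal (2,2), distance |0-2|+|1-2| = 3
Tile 8: at (0,2), goal (1,3), distance |0-1|+|2-3| = 2
Tile 5: at (0,3), goal (1,0), distance |0-1|+|3-0| = 4
Tile 13: at (1,0), goal (3,0), distance |1-3|+|0-0| = 2
Tile 4: at (1,1), goal (0,3), distance |1-0|+|1-3| = 3
Tile 1: at (1,2), goal (0,0), distance |1-0|+|2-0| = 3
Tile 12: at (1,3), goal (2,3), distance |1-2|+|3-3| = 1
Tile 15: at (2,0), goal (3,2), distance |2-3|+|0-2| = 3
Tile 2: at (2,1), goal (0,1), distance |2-0|+|1-1| = 2
Tile 9: at (2,2), goal (2,0), distance |2-2|+|2-0| = 2
Tile 14: at (3,0), goal (3,1), distance |3-3|+|0-1| = 1
Tile 6: at (3,1), goal (1,1), distance |3-1|+|1-1| = 2
Tile 10: at (3,2), goal (2,1), distance |3-2|+|2-1| = 2
Tile 3: at (3,3), goal (0,2), distance |3-0|+|3-2| = 4
Sum: 3 + 3 + 2 + 4 + 2 + 3 + 3 + 1 + 3 + 2 + 2 + 1 + 2 + 2 + 4 = 37

Answer: 37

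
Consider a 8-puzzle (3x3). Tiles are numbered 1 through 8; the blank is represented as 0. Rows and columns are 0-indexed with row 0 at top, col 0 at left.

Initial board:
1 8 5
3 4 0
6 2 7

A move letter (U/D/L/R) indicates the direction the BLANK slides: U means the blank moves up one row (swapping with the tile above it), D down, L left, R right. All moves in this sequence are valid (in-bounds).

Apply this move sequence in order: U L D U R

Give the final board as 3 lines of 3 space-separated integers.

Answer: 1 8 0
3 4 5
6 2 7

Derivation:
After move 1 (U):
1 8 0
3 4 5
6 2 7

After move 2 (L):
1 0 8
3 4 5
6 2 7

After move 3 (D):
1 4 8
3 0 5
6 2 7

After move 4 (U):
1 0 8
3 4 5
6 2 7

After move 5 (R):
1 8 0
3 4 5
6 2 7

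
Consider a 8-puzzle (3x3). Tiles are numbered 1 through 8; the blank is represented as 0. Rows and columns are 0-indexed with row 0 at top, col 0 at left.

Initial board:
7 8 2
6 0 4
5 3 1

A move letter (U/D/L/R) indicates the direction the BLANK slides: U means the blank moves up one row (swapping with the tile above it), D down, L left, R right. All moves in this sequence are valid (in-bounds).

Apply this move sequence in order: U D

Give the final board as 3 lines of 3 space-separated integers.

Answer: 7 8 2
6 0 4
5 3 1

Derivation:
After move 1 (U):
7 0 2
6 8 4
5 3 1

After move 2 (D):
7 8 2
6 0 4
5 3 1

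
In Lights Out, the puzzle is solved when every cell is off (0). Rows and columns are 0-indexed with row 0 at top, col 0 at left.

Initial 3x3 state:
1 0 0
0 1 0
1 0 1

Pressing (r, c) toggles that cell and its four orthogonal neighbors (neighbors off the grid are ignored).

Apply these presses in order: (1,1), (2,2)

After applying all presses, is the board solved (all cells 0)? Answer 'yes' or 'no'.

Answer: no

Derivation:
After press 1 at (1,1):
1 1 0
1 0 1
1 1 1

After press 2 at (2,2):
1 1 0
1 0 0
1 0 0

Lights still on: 4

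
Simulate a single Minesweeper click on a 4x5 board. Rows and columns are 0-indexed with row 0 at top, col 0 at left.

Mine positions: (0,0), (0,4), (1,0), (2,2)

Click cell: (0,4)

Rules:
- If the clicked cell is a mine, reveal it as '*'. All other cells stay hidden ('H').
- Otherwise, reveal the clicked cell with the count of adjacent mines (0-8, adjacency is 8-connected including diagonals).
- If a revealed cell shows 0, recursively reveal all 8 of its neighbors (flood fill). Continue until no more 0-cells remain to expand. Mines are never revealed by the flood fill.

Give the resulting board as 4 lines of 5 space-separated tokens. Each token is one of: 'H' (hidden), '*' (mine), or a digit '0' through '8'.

H H H H *
H H H H H
H H H H H
H H H H H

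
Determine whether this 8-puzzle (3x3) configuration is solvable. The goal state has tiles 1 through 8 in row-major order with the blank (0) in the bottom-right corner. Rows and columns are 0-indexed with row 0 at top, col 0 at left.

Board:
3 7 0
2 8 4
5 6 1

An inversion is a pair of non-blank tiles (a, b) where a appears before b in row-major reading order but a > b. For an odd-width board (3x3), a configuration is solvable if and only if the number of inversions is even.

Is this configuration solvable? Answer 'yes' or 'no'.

Inversions (pairs i<j in row-major order where tile[i] > tile[j] > 0): 15
15 is odd, so the puzzle is not solvable.

Answer: no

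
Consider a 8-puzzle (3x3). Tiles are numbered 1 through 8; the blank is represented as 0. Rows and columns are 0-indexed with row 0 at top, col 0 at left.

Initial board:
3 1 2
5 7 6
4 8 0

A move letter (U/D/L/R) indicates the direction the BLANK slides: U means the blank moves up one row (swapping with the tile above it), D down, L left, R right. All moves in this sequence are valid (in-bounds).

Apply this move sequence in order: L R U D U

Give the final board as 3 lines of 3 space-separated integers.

After move 1 (L):
3 1 2
5 7 6
4 0 8

After move 2 (R):
3 1 2
5 7 6
4 8 0

After move 3 (U):
3 1 2
5 7 0
4 8 6

After move 4 (D):
3 1 2
5 7 6
4 8 0

After move 5 (U):
3 1 2
5 7 0
4 8 6

Answer: 3 1 2
5 7 0
4 8 6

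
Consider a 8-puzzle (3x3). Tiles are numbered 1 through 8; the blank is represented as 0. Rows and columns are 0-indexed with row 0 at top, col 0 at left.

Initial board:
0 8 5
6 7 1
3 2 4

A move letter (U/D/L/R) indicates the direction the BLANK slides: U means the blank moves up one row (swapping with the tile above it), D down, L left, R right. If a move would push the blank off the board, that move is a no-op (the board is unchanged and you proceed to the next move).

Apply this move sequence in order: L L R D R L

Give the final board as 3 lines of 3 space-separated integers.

After move 1 (L):
0 8 5
6 7 1
3 2 4

After move 2 (L):
0 8 5
6 7 1
3 2 4

After move 3 (R):
8 0 5
6 7 1
3 2 4

After move 4 (D):
8 7 5
6 0 1
3 2 4

After move 5 (R):
8 7 5
6 1 0
3 2 4

After move 6 (L):
8 7 5
6 0 1
3 2 4

Answer: 8 7 5
6 0 1
3 2 4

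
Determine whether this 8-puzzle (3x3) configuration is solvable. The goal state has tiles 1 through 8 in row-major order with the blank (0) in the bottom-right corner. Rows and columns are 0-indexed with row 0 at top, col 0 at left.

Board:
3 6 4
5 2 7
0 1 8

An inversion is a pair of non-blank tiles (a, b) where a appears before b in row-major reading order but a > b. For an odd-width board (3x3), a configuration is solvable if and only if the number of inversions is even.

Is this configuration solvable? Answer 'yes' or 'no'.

Answer: yes

Derivation:
Inversions (pairs i<j in row-major order where tile[i] > tile[j] > 0): 12
12 is even, so the puzzle is solvable.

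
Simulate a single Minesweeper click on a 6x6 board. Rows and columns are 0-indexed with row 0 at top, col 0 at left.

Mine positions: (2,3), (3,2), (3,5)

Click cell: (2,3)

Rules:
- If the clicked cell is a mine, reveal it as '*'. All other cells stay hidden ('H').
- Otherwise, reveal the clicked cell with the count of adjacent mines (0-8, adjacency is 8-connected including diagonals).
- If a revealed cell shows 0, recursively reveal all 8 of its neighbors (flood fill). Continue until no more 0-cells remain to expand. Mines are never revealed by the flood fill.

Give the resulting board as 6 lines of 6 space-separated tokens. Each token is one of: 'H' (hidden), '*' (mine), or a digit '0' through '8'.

H H H H H H
H H H H H H
H H H * H H
H H H H H H
H H H H H H
H H H H H H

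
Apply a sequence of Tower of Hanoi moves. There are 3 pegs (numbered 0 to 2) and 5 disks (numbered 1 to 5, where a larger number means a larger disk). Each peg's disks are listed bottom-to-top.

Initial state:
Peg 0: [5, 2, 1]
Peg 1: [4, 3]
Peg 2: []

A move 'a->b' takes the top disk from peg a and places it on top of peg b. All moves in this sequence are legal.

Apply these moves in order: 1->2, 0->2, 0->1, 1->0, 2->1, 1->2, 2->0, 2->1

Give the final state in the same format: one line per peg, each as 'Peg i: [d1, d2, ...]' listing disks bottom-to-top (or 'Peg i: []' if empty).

After move 1 (1->2):
Peg 0: [5, 2, 1]
Peg 1: [4]
Peg 2: [3]

After move 2 (0->2):
Peg 0: [5, 2]
Peg 1: [4]
Peg 2: [3, 1]

After move 3 (0->1):
Peg 0: [5]
Peg 1: [4, 2]
Peg 2: [3, 1]

After move 4 (1->0):
Peg 0: [5, 2]
Peg 1: [4]
Peg 2: [3, 1]

After move 5 (2->1):
Peg 0: [5, 2]
Peg 1: [4, 1]
Peg 2: [3]

After move 6 (1->2):
Peg 0: [5, 2]
Peg 1: [4]
Peg 2: [3, 1]

After move 7 (2->0):
Peg 0: [5, 2, 1]
Peg 1: [4]
Peg 2: [3]

After move 8 (2->1):
Peg 0: [5, 2, 1]
Peg 1: [4, 3]
Peg 2: []

Answer: Peg 0: [5, 2, 1]
Peg 1: [4, 3]
Peg 2: []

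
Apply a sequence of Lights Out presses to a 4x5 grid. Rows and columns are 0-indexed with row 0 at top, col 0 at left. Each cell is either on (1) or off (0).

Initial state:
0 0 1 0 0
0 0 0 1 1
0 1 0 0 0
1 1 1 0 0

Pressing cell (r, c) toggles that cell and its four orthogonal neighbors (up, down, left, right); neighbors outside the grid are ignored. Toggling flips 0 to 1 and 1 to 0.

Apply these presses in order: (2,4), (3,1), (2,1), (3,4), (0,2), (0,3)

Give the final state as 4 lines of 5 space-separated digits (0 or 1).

After press 1 at (2,4):
0 0 1 0 0
0 0 0 1 0
0 1 0 1 1
1 1 1 0 1

After press 2 at (3,1):
0 0 1 0 0
0 0 0 1 0
0 0 0 1 1
0 0 0 0 1

After press 3 at (2,1):
0 0 1 0 0
0 1 0 1 0
1 1 1 1 1
0 1 0 0 1

After press 4 at (3,4):
0 0 1 0 0
0 1 0 1 0
1 1 1 1 0
0 1 0 1 0

After press 5 at (0,2):
0 1 0 1 0
0 1 1 1 0
1 1 1 1 0
0 1 0 1 0

After press 6 at (0,3):
0 1 1 0 1
0 1 1 0 0
1 1 1 1 0
0 1 0 1 0

Answer: 0 1 1 0 1
0 1 1 0 0
1 1 1 1 0
0 1 0 1 0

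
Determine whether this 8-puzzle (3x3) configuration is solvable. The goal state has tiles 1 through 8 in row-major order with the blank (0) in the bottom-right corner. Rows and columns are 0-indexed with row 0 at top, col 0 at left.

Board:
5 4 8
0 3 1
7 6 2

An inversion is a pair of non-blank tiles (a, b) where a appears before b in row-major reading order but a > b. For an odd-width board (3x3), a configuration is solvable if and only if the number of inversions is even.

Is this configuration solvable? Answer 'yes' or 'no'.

Answer: no

Derivation:
Inversions (pairs i<j in row-major order where tile[i] > tile[j] > 0): 17
17 is odd, so the puzzle is not solvable.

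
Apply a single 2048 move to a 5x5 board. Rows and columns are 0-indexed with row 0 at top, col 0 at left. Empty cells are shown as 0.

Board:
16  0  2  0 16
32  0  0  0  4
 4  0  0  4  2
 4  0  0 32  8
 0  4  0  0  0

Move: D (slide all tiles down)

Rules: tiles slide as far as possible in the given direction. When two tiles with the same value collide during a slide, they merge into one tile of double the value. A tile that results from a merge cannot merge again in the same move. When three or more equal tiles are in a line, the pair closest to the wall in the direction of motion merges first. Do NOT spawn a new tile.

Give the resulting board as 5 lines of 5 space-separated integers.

Slide down:
col 0: [16, 32, 4, 4, 0] -> [0, 0, 16, 32, 8]
col 1: [0, 0, 0, 0, 4] -> [0, 0, 0, 0, 4]
col 2: [2, 0, 0, 0, 0] -> [0, 0, 0, 0, 2]
col 3: [0, 0, 4, 32, 0] -> [0, 0, 0, 4, 32]
col 4: [16, 4, 2, 8, 0] -> [0, 16, 4, 2, 8]

Answer:  0  0  0  0  0
 0  0  0  0 16
16  0  0  0  4
32  0  0  4  2
 8  4  2 32  8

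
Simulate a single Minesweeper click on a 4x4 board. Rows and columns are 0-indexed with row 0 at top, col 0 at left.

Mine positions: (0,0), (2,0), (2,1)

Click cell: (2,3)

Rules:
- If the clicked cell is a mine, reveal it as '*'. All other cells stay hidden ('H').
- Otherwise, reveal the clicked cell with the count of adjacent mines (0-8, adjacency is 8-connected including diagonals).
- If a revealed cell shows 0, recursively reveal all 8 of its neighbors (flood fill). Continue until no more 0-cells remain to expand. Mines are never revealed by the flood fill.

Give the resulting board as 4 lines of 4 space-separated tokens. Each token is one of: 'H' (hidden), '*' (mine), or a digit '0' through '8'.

H 1 0 0
H 3 1 0
H H 1 0
H H 1 0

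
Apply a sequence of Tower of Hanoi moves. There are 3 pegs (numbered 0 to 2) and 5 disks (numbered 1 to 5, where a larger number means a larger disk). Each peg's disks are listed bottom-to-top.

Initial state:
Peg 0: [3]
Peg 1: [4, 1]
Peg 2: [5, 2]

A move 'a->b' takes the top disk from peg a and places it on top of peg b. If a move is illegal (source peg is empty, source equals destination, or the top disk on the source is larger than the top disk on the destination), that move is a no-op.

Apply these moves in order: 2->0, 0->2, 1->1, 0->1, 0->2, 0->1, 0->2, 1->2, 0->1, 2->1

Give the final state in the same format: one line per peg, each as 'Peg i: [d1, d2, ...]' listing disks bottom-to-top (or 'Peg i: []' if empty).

Answer: Peg 0: []
Peg 1: [4, 3, 1]
Peg 2: [5, 2]

Derivation:
After move 1 (2->0):
Peg 0: [3, 2]
Peg 1: [4, 1]
Peg 2: [5]

After move 2 (0->2):
Peg 0: [3]
Peg 1: [4, 1]
Peg 2: [5, 2]

After move 3 (1->1):
Peg 0: [3]
Peg 1: [4, 1]
Peg 2: [5, 2]

After move 4 (0->1):
Peg 0: [3]
Peg 1: [4, 1]
Peg 2: [5, 2]

After move 5 (0->2):
Peg 0: [3]
Peg 1: [4, 1]
Peg 2: [5, 2]

After move 6 (0->1):
Peg 0: [3]
Peg 1: [4, 1]
Peg 2: [5, 2]

After move 7 (0->2):
Peg 0: [3]
Peg 1: [4, 1]
Peg 2: [5, 2]

After move 8 (1->2):
Peg 0: [3]
Peg 1: [4]
Peg 2: [5, 2, 1]

After move 9 (0->1):
Peg 0: []
Peg 1: [4, 3]
Peg 2: [5, 2, 1]

After move 10 (2->1):
Peg 0: []
Peg 1: [4, 3, 1]
Peg 2: [5, 2]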